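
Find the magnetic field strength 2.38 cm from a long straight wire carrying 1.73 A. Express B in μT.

B ≈ 14.5 μT

For an infinitely long straight wire, B = μ₀I/(2πd).
B = (4π×10⁻⁷ × 1.73) / (2π × 0.0238) = 1.45×10⁻⁵ T.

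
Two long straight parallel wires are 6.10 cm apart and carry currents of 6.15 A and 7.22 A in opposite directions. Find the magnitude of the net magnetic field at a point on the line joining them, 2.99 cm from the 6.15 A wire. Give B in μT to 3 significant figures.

B ≈ 87.6 μT

Each long wire gives B = μ₀I/(2πd). Distances are d₁ = 0.0299 m and d₂ = 0.0311 m.
B₁ = 4.11×10⁻⁵ T, B₂ = 4.64×10⁻⁵ T.
Between antiparallel currents both contributions point the same way, so they add. B = B₁ + B₂ = 4.11×10⁻⁵ + 4.64×10⁻⁵ = 8.76×10⁻⁵ T.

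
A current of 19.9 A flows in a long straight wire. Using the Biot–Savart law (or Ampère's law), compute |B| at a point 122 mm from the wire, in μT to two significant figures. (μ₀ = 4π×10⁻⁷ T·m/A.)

B ≈ 33 μT

For an infinitely long straight wire, B = μ₀I/(2πd).
B = (4π×10⁻⁷ × 19.9) / (2π × 0.122) = 3.26×10⁻⁵ T.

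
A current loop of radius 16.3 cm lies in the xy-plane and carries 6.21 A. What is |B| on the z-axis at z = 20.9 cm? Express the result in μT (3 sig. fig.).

On the axis of a circular loop, B = μ₀IR² / [2(R²+z²)^(3/2)].
R² + z² = (0.163)² + (0.209)² = 0.07025 m², and (R²+z²)^(3/2) = 1.86×10⁻² m³.
B = (4π×10⁻⁷ × 6.21 × 0.02657) / (2 × 1.86×10⁻²) = 5.57×10⁻⁶ T.

B ≈ 5.57 μT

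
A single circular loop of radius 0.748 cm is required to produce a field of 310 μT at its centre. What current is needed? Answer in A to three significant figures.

At the centre of a circular loop B = μ₀I/(2R), so I = 2RB/μ₀.
With R = 0.00748 m, I = 2 × 0.00748 × 3.10×10⁻⁴ / (4π×10⁻⁷) = 3.69 A.

I ≈ 3.69 A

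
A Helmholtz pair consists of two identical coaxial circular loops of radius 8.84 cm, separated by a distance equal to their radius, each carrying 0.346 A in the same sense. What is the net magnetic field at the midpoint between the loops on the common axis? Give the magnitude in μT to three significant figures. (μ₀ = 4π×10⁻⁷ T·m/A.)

B ≈ 3.52 μT

Each loop contributes B = μ₀IR²/[2(R²+z²)^(3/2)] on the axis, with z measured from that loop.
Loop 1 (z = 0.0442 m): B₁ = 1.76×10⁻⁶ T. Loop 2 (z = 0.0442 m): B₂ = 1.76×10⁻⁶ T.
The fields add: B = B₁ + B₂ = 3.52×10⁻⁶ T.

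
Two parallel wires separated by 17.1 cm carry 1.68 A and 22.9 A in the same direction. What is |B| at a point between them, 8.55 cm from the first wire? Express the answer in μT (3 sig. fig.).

B ≈ 49.6 μT

Each long wire gives B = μ₀I/(2πd). Distances are d₁ = 0.0855 m and d₂ = 0.0855 m.
B₁ = 3.93×10⁻⁶ T, B₂ = 5.36×10⁻⁵ T.
Between parallel currents the two contributions point in opposite directions, so they subtract. B = |B₁ − B₂| = |3.93×10⁻⁶ − 5.36×10⁻⁵| = 4.96×10⁻⁵ T.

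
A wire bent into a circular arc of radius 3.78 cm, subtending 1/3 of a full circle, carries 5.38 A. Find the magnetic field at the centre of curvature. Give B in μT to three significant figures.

The Biot–Savart field of a circular arc at its centre is B = μ₀Iφ/(4πR), with φ = 2.094 rad.
B = (4π×10⁻⁷ × 5.38 × 2.094) / (4π × 0.0378) = 2.98×10⁻⁵ T.

B ≈ 29.8 μT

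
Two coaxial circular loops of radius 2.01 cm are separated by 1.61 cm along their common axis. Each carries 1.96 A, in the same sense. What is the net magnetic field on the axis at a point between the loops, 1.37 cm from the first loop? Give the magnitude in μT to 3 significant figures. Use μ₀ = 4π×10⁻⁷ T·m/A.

B ≈ 94.5 μT

Each loop contributes B = μ₀IR²/[2(R²+z²)^(3/2)] on the axis, with z measured from that loop.
Loop 1 (z = 0.0137 m): B₁ = 3.46×10⁻⁵ T. Loop 2 (z = 0.0024 m): B₂ = 6.00×10⁻⁵ T.
The fields add: B = B₁ + B₂ = 9.45×10⁻⁵ T.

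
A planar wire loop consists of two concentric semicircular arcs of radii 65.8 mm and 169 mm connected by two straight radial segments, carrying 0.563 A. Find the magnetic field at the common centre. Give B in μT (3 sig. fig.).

The radial connectors point toward the centre, so dl × r̂ = 0 and they contribute nothing.
Each semicircle gives μ₀I/(4R): inner arc 2.69×10⁻⁶ T, outer arc 1.05×10⁻⁶ T.
The two arcs carry current in opposite angular senses, so their fields oppose: B = |2.69×10⁻⁶ − 1.05×10⁻⁶| = 1.64×10⁻⁶ T.

B ≈ 1.64 μT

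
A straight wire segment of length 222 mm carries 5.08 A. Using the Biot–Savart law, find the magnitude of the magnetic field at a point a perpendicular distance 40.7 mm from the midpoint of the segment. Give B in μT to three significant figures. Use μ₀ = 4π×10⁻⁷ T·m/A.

B ≈ 23.4 μT

For a finite straight segment, B = (μ₀I/4πd)(sinθ₁ + sinθ₂), where θ₁, θ₂ are the angles from the perpendicular to each end.
The perpendicular from the point meets the wire at its midpoint, so each end is L/2 = 0.111 m away along the wire.
sinθ₁ = 0.111/√(0.111²+0.0407²) = 0.9389; sinθ₂ = 0.111/√(0.111²+0.0407²) = 0.9389.
B = (4π×10⁻⁷ × 5.08) / (4π × 0.0407) × (0.9389 + 0.9389) = 2.34×10⁻⁵ T.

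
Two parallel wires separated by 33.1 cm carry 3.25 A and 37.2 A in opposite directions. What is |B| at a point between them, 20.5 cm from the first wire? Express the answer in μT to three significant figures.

B ≈ 62.2 μT

Each long wire gives B = μ₀I/(2πd). Distances are d₁ = 0.205 m and d₂ = 0.126 m.
B₁ = 3.17×10⁻⁶ T, B₂ = 5.90×10⁻⁵ T.
Between antiparallel currents both contributions point the same way, so they add. B = B₁ + B₂ = 3.17×10⁻⁶ + 5.90×10⁻⁵ = 6.22×10⁻⁵ T.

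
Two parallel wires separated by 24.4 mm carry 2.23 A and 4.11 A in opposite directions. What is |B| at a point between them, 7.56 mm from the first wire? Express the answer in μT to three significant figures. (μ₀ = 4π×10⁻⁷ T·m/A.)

Each long wire gives B = μ₀I/(2πd). Distances are d₁ = 0.00756 m and d₂ = 0.01684 m.
B₁ = 5.90×10⁻⁵ T, B₂ = 4.88×10⁻⁵ T.
Between antiparallel currents both contributions point the same way, so they add. B = B₁ + B₂ = 5.90×10⁻⁵ + 4.88×10⁻⁵ = 1.08×10⁻⁴ T.

B ≈ 108 μT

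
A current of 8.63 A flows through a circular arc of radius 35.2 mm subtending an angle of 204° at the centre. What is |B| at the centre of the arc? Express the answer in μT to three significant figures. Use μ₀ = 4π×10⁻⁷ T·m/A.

The Biot–Savart field of a circular arc at its centre is B = μ₀Iφ/(4πR), with φ = 3.56 rad.
B = (4π×10⁻⁷ × 8.63 × 3.56) / (4π × 0.0352) = 8.73×10⁻⁵ T.

B ≈ 87.3 μT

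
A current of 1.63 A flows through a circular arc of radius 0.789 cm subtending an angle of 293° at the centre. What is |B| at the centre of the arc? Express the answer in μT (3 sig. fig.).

The Biot–Savart field of a circular arc at its centre is B = μ₀Iφ/(4πR), with φ = 5.114 rad.
B = (4π×10⁻⁷ × 1.63 × 5.114) / (4π × 0.00789) = 1.06×10⁻⁴ T.

B ≈ 106 μT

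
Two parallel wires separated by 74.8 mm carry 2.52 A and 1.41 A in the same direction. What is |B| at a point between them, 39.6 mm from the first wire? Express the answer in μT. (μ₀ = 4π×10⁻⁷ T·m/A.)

Each long wire gives B = μ₀I/(2πd). Distances are d₁ = 0.0396 m and d₂ = 0.0352 m.
B₁ = 1.27×10⁻⁵ T, B₂ = 8.01×10⁻⁶ T.
Between parallel currents the two contributions point in opposite directions, so they subtract. B = |B₁ − B₂| = |1.27×10⁻⁵ − 8.01×10⁻⁶| = 4.72×10⁻⁶ T.

B ≈ 4.72 μT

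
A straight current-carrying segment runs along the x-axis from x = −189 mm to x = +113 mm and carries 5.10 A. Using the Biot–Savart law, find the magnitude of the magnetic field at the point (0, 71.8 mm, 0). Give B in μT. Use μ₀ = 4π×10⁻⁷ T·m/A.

B ≈ 12.6 μT

For a finite straight segment, B = (μ₀I/4πd)(sinθ₁ + sinθ₂), where θ₁, θ₂ are the angles from the perpendicular to each end.
The perpendicular distance is d = 0.0718 m; the end-offsets along the wire are a = 0.189 m and b = 0.113 m.
sinθ₁ = 0.189/√(0.189²+0.0718²) = 0.9348; sinθ₂ = 0.113/√(0.113²+0.0718²) = 0.8440.
B = (4π×10⁻⁷ × 5.10) / (4π × 0.0718) × (0.9348 + 0.8440) = 1.26×10⁻⁵ T.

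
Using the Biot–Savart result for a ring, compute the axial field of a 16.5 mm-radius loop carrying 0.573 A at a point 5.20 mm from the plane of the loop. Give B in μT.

On the axis of a circular loop, B = μ₀IR² / [2(R²+z²)^(3/2)].
R² + z² = (0.0165)² + (0.0052)² = 0.0002993 m², and (R²+z²)^(3/2) = 5.18×10⁻⁶ m³.
B = (4π×10⁻⁷ × 0.573 × 0.0002723) / (2 × 5.18×10⁻⁶) = 1.89×10⁻⁵ T.

B ≈ 18.9 μT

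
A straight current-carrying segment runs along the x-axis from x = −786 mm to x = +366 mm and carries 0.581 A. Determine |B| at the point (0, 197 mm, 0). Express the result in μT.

For a finite straight segment, B = (μ₀I/4πd)(sinθ₁ + sinθ₂), where θ₁, θ₂ are the angles from the perpendicular to each end.
The perpendicular distance is d = 0.197 m; the end-offsets along the wire are a = 0.786 m and b = 0.366 m.
sinθ₁ = 0.786/√(0.786²+0.197²) = 0.9700; sinθ₂ = 0.366/√(0.366²+0.197²) = 0.8805.
B = (4π×10⁻⁷ × 0.581) / (4π × 0.197) × (0.9700 + 0.8805) = 5.46×10⁻⁷ T.

B ≈ 0.546 μT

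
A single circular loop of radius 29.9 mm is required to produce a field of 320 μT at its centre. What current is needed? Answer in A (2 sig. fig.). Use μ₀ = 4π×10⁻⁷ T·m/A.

I ≈ 15 A

At the centre of a circular loop B = μ₀I/(2R), so I = 2RB/μ₀.
With R = 0.0299 m, I = 2 × 0.0299 × 3.20×10⁻⁴ / (4π×10⁻⁷) = 15.2 A.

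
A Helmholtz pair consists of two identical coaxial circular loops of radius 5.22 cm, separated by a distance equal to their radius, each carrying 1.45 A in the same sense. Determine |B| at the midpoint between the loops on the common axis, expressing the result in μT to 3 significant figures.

B ≈ 25.0 μT

Each loop contributes B = μ₀IR²/[2(R²+z²)^(3/2)] on the axis, with z measured from that loop.
Loop 1 (z = 0.0261 m): B₁ = 1.25×10⁻⁵ T. Loop 2 (z = 0.0261 m): B₂ = 1.25×10⁻⁵ T.
The fields add: B = B₁ + B₂ = 2.50×10⁻⁵ T.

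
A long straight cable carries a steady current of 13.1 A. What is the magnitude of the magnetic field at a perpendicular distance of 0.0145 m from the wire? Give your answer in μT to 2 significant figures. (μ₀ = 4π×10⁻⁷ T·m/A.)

For an infinitely long straight wire, B = μ₀I/(2πd).
B = (4π×10⁻⁷ × 13.1) / (2π × 0.0145) = 1.81×10⁻⁴ T.

B ≈ 180 μT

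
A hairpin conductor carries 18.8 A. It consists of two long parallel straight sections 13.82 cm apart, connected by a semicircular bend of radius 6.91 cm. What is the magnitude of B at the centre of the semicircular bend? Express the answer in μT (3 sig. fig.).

The semicircular arc contributes B_arc = μ₀I·π/(4πR) = μ₀I/(4R) = 8.55×10⁻⁵ T.
Each semi-infinite lead is at perpendicular distance R = 0.0691 m from the centre, with the perpendicular foot at its near end, so it contributes μ₀I/(4πR); both point the same way, together 5.44×10⁻⁵ T.
Arc and leads all point the same direction: B = 8.55×10⁻⁵ + 5.44×10⁻⁵ = 1.40×10⁻⁴ T.

B ≈ 140 μT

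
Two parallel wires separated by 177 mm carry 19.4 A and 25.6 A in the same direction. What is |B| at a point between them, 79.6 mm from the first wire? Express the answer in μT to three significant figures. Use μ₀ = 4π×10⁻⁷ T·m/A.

Each long wire gives B = μ₀I/(2πd). Distances are d₁ = 0.0796 m and d₂ = 0.0974 m.
B₁ = 4.87×10⁻⁵ T, B₂ = 5.26×10⁻⁵ T.
Between parallel currents the two contributions point in opposite directions, so they subtract. B = |B₁ − B₂| = |4.87×10⁻⁵ − 5.26×10⁻⁵| = 3.82×10⁻⁶ T.

B ≈ 3.82 μT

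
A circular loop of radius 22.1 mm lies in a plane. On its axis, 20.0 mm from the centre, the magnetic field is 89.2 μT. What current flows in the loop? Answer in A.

I ≈ 7.70 A

On the axis of a loop, B = μ₀IR²/[2(R²+z²)^(3/2)], so I = 2B(R²+z²)^(3/2)/(μ₀R²).
R² + z² = 0.0004884 + 0.0004 = 0.0008884 m²; raised to 3/2 gives 2.65×10⁻⁵ m³.
I = 2 × 8.92×10⁻⁵ × 2.65×10⁻⁵ / (1.26×10⁻⁶ × 0.0004884) = 7.70 A.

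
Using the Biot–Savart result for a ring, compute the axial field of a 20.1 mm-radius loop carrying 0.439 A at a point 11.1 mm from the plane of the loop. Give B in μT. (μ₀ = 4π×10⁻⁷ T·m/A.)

B ≈ 9.21 μT

On the axis of a circular loop, B = μ₀IR² / [2(R²+z²)^(3/2)].
R² + z² = (0.0201)² + (0.0111)² = 0.0005272 m², and (R²+z²)^(3/2) = 1.21×10⁻⁵ m³.
B = (4π×10⁻⁷ × 0.439 × 0.000404) / (2 × 1.21×10⁻⁵) = 9.21×10⁻⁶ T.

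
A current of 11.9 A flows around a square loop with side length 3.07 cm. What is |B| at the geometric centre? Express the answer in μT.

Each side is a finite straight segment at perpendicular distance d = a/(2 tan(π/4)) = 0.01535 m from the centre, with end-angles ±π/4.
One side contributes B₁ = (μ₀I/4πd)·2 sin(π/4) = 1.10×10⁻⁴ T.
All 4 sides add in the same direction: B = 4 × 1.10×10⁻⁴ = 4.39×10⁻⁴ T.

B ≈ 439 μT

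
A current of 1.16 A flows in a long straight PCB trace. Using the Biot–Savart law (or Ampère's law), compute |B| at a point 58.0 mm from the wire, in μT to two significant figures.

B ≈ 4.0 μT

For an infinitely long straight wire, B = μ₀I/(2πd).
B = (4π×10⁻⁷ × 1.16) / (2π × 0.058) = 4.00×10⁻⁶ T.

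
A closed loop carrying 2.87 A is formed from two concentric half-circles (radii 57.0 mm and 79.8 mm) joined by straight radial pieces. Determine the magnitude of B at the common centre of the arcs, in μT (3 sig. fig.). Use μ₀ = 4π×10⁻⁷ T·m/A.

The radial connectors point toward the centre, so dl × r̂ = 0 and they contribute nothing.
Each semicircle gives μ₀I/(4R): inner arc 1.58×10⁻⁵ T, outer arc 1.13×10⁻⁵ T.
The two arcs carry current in opposite angular senses, so their fields oppose: B = |1.58×10⁻⁵ − 1.13×10⁻⁵| = 4.52×10⁻⁶ T.

B ≈ 4.52 μT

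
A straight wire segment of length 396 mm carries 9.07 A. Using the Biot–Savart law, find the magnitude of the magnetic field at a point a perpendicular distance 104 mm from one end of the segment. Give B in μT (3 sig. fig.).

B ≈ 8.44 μT

For a finite straight segment, B = (μ₀I/4πd)(sinθ₁ + sinθ₂), where θ₁, θ₂ are the angles from the perpendicular to each end.
The perpendicular foot is at one end, so the two end-offsets along the wire are 0 and L = 0.396 m.
sinθ₁ = 0/√(0²+0.104²) = 0.0000; sinθ₂ = 0.396/√(0.396²+0.104²) = 0.9672.
B = (4π×10⁻⁷ × 9.07) / (4π × 0.104) × (0.0000 + 0.9672) = 8.44×10⁻⁶ T.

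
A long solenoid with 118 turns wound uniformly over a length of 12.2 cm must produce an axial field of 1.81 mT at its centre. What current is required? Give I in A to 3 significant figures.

Inside a long solenoid B = μ₀nI with n = 967.2 m⁻¹, so I = B/(μ₀n).
I = 1.81×10⁻³ / (4π×10⁻⁷ × 967.2) = 1.49 A.

I ≈ 1.49 A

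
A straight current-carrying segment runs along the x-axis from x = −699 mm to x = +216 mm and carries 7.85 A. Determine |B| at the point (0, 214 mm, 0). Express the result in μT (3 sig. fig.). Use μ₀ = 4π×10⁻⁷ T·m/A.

For a finite straight segment, B = (μ₀I/4πd)(sinθ₁ + sinθ₂), where θ₁, θ₂ are the angles from the perpendicular to each end.
The perpendicular distance is d = 0.214 m; the end-offsets along the wire are a = 0.699 m and b = 0.216 m.
sinθ₁ = 0.699/√(0.699²+0.214²) = 0.9562; sinθ₂ = 0.216/√(0.216²+0.214²) = 0.7104.
B = (4π×10⁻⁷ × 7.85) / (4π × 0.214) × (0.9562 + 0.7104) = 6.11×10⁻⁶ T.

B ≈ 6.11 μT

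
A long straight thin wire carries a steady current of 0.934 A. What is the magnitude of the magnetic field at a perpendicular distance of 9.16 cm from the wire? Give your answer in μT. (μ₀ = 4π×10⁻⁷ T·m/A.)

For an infinitely long straight wire, B = μ₀I/(2πd).
B = (4π×10⁻⁷ × 0.934) / (2π × 0.0916) = 2.04×10⁻⁶ T.

B ≈ 2.04 μT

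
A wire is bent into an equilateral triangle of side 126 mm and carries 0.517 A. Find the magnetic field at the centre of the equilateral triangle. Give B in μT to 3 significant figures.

Each side is a finite straight segment at perpendicular distance d = a/(2 tan(π/3)) = 0.03637 m from the centre, with end-angles ±π/3.
One side contributes B₁ = (μ₀I/4πd)·2 sin(π/3) = 2.46×10⁻⁶ T.
All 3 sides add in the same direction: B = 3 × 2.46×10⁻⁶ = 7.39×10⁻⁶ T.

B ≈ 7.39 μT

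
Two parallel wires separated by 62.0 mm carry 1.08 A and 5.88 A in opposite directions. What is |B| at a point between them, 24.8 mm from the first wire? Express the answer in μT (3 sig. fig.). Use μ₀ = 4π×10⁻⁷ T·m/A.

Each long wire gives B = μ₀I/(2πd). Distances are d₁ = 0.0248 m and d₂ = 0.0372 m.
B₁ = 8.71×10⁻⁶ T, B₂ = 3.16×10⁻⁵ T.
Between antiparallel currents both contributions point the same way, so they add. B = B₁ + B₂ = 8.71×10⁻⁶ + 3.16×10⁻⁵ = 4.03×10⁻⁵ T.

B ≈ 40.3 μT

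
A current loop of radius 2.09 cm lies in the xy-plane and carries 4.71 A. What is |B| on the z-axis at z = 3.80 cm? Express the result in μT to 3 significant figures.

On the axis of a circular loop, B = μ₀IR² / [2(R²+z²)^(3/2)].
R² + z² = (0.0209)² + (0.038)² = 0.001881 m², and (R²+z²)^(3/2) = 8.16×10⁻⁵ m³.
B = (4π×10⁻⁷ × 4.71 × 0.0004368) / (2 × 8.16×10⁻⁵) = 1.58×10⁻⁵ T.

B ≈ 15.8 μT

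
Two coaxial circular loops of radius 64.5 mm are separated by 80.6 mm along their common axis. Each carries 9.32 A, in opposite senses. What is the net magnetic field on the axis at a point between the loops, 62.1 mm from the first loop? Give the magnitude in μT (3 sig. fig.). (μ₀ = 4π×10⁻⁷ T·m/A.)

B ≈ 46.7 μT

Each loop contributes B = μ₀IR²/[2(R²+z²)^(3/2)] on the axis, with z measured from that loop.
Loop 1 (z = 0.0621 m): B₁ = 3.39×10⁻⁵ T. Loop 2 (z = 0.0185 m): B₂ = 8.06×10⁻⁵ T.
The fields oppose: B = |B₁ − B₂| = 4.67×10⁻⁵ T.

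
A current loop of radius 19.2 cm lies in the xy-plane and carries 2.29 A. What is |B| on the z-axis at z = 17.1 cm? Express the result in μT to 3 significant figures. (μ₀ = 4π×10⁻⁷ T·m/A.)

On the axis of a circular loop, B = μ₀IR² / [2(R²+z²)^(3/2)].
R² + z² = (0.192)² + (0.171)² = 0.0661 m², and (R²+z²)^(3/2) = 1.70×10⁻² m³.
B = (4π×10⁻⁷ × 2.29 × 0.03686) / (2 × 1.70×10⁻²) = 3.12×10⁻⁶ T.

B ≈ 3.12 μT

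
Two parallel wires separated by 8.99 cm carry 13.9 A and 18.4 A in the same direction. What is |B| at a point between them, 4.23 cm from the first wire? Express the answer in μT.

B ≈ 11.6 μT

Each long wire gives B = μ₀I/(2πd). Distances are d₁ = 0.0423 m and d₂ = 0.0476 m.
B₁ = 6.57×10⁻⁵ T, B₂ = 7.73×10⁻⁵ T.
Between parallel currents the two contributions point in opposite directions, so they subtract. B = |B₁ − B₂| = |6.57×10⁻⁵ − 7.73×10⁻⁵| = 1.16×10⁻⁵ T.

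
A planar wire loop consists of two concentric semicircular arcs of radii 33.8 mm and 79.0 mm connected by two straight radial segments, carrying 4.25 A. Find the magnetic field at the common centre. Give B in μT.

The radial connectors point toward the centre, so dl × r̂ = 0 and they contribute nothing.
Each semicircle gives μ₀I/(4R): inner arc 3.95×10⁻⁵ T, outer arc 1.69×10⁻⁵ T.
The two arcs carry current in opposite angular senses, so their fields oppose: B = |3.95×10⁻⁵ − 1.69×10⁻⁵| = 2.26×10⁻⁵ T.

B ≈ 22.6 μT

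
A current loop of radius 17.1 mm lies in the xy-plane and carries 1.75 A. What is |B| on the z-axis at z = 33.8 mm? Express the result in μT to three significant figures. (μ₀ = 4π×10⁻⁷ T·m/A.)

B ≈ 5.92 μT

On the axis of a circular loop, B = μ₀IR² / [2(R²+z²)^(3/2)].
R² + z² = (0.0171)² + (0.0338)² = 0.001435 m², and (R²+z²)^(3/2) = 5.44×10⁻⁵ m³.
B = (4π×10⁻⁷ × 1.75 × 0.0002924) / (2 × 5.44×10⁻⁵) = 5.92×10⁻⁶ T.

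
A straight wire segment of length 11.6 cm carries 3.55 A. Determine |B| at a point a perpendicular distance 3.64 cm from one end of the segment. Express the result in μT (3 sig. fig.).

B ≈ 9.31 μT

For a finite straight segment, B = (μ₀I/4πd)(sinθ₁ + sinθ₂), where θ₁, θ₂ are the angles from the perpendicular to each end.
The perpendicular foot is at one end, so the two end-offsets along the wire are 0 and L = 0.116 m.
sinθ₁ = 0/√(0²+0.0364²) = 0.0000; sinθ₂ = 0.116/√(0.116²+0.0364²) = 0.9541.
B = (4π×10⁻⁷ × 3.55) / (4π × 0.0364) × (0.0000 + 0.9541) = 9.31×10⁻⁶ T.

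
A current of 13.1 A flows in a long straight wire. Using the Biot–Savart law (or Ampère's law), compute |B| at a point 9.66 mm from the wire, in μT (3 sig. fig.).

B ≈ 271 μT

For an infinitely long straight wire, B = μ₀I/(2πd).
B = (4π×10⁻⁷ × 13.1) / (2π × 0.00966) = 2.71×10⁻⁴ T.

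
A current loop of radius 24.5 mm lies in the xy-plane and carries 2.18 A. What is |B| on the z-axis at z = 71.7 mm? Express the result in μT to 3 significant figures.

On the axis of a circular loop, B = μ₀IR² / [2(R²+z²)^(3/2)].
R² + z² = (0.0245)² + (0.0717)² = 0.005741 m², and (R²+z²)^(3/2) = 4.35×10⁻⁴ m³.
B = (4π×10⁻⁷ × 2.18 × 0.0006003) / (2 × 4.35×10⁻⁴) = 1.89×10⁻⁶ T.

B ≈ 1.89 μT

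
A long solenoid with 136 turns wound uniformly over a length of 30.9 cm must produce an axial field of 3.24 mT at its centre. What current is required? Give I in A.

I ≈ 5.86 A

Inside a long solenoid B = μ₀nI with n = 440.1 m⁻¹, so I = B/(μ₀n).
I = 3.24×10⁻³ / (4π×10⁻⁷ × 440.1) = 5.86 A.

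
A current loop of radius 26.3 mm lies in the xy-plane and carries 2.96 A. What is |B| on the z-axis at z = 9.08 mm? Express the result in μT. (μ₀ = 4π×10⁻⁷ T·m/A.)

On the axis of a circular loop, B = μ₀IR² / [2(R²+z²)^(3/2)].
R² + z² = (0.0263)² + (0.00908)² = 0.0007741 m², and (R²+z²)^(3/2) = 2.15×10⁻⁵ m³.
B = (4π×10⁻⁷ × 2.96 × 0.0006917) / (2 × 2.15×10⁻⁵) = 5.97×10⁻⁵ T.

B ≈ 59.7 μT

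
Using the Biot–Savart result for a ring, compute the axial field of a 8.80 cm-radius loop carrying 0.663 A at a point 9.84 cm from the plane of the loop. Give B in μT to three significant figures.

B ≈ 1.40 μT

On the axis of a circular loop, B = μ₀IR² / [2(R²+z²)^(3/2)].
R² + z² = (0.088)² + (0.0984)² = 0.01743 m², and (R²+z²)^(3/2) = 2.30×10⁻³ m³.
B = (4π×10⁻⁷ × 0.663 × 0.007744) / (2 × 2.30×10⁻³) = 1.40×10⁻⁶ T.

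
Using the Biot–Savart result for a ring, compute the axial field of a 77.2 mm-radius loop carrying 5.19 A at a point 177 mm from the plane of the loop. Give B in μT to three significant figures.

On the axis of a circular loop, B = μ₀IR² / [2(R²+z²)^(3/2)].
R² + z² = (0.0772)² + (0.177)² = 0.03729 m², and (R²+z²)^(3/2) = 7.20×10⁻³ m³.
B = (4π×10⁻⁷ × 5.19 × 0.00596) / (2 × 7.20×10⁻³) = 2.70×10⁻⁶ T.

B ≈ 2.70 μT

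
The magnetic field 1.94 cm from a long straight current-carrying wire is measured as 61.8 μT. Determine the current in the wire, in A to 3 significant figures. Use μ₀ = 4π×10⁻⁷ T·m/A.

For a long straight wire B = μ₀I/(2πd), so I = 2πdB/μ₀.
I = 2π × 0.0194 × 6.18×10⁻⁵ / (4π×10⁻⁷) = 5.99 A.

I ≈ 5.99 A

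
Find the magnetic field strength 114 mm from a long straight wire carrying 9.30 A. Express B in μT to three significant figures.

B ≈ 16.3 μT

For an infinitely long straight wire, B = μ₀I/(2πd).
B = (4π×10⁻⁷ × 9.30) / (2π × 0.114) = 1.63×10⁻⁵ T.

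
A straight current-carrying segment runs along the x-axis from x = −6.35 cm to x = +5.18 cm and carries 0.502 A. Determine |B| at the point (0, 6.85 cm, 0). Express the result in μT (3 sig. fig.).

B ≈ 0.940 μT

For a finite straight segment, B = (μ₀I/4πd)(sinθ₁ + sinθ₂), where θ₁, θ₂ are the angles from the perpendicular to each end.
The perpendicular distance is d = 0.0685 m; the end-offsets along the wire are a = 0.0635 m and b = 0.0518 m.
sinθ₁ = 0.0635/√(0.0635²+0.0685²) = 0.6798; sinθ₂ = 0.0518/√(0.0518²+0.0685²) = 0.6032.
B = (4π×10⁻⁷ × 0.502) / (4π × 0.0685) × (0.6798 + 0.6032) = 9.40×10⁻⁷ T.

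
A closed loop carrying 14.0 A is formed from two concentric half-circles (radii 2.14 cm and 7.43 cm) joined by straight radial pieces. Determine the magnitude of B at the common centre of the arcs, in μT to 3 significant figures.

B ≈ 146 μT

The radial connectors point toward the centre, so dl × r̂ = 0 and they contribute nothing.
Each semicircle gives μ₀I/(4R): inner arc 2.06×10⁻⁴ T, outer arc 5.92×10⁻⁵ T.
The two arcs carry current in opposite angular senses, so their fields oppose: B = |2.06×10⁻⁴ − 5.92×10⁻⁵| = 1.46×10⁻⁴ T.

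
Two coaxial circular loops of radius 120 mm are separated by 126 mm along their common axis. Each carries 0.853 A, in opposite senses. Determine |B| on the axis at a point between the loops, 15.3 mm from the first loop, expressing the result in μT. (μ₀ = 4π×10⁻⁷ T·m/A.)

Each loop contributes B = μ₀IR²/[2(R²+z²)^(3/2)] on the axis, with z measured from that loop.
Loop 1 (z = 0.0153 m): B₁ = 4.36×10⁻⁶ T. Loop 2 (z = 0.1107 m): B₂ = 1.77×10⁻⁶ T.
The fields oppose: B = |B₁ − B₂| = 2.59×10⁻⁶ T.

B ≈ 2.59 μT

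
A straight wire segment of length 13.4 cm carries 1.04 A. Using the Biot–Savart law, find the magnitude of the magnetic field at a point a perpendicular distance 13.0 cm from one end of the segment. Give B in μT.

B ≈ 0.574 μT

For a finite straight segment, B = (μ₀I/4πd)(sinθ₁ + sinθ₂), where θ₁, θ₂ are the angles from the perpendicular to each end.
The perpendicular foot is at one end, so the two end-offsets along the wire are 0 and L = 0.134 m.
sinθ₁ = 0/√(0²+0.13²) = 0.0000; sinθ₂ = 0.134/√(0.134²+0.13²) = 0.7177.
B = (4π×10⁻⁷ × 1.04) / (4π × 0.13) × (0.0000 + 0.7177) = 5.74×10⁻⁷ T.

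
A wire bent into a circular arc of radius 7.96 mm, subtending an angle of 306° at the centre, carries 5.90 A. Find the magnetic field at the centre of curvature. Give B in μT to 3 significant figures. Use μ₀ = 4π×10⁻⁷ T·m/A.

The Biot–Savart field of a circular arc at its centre is B = μ₀Iφ/(4πR), with φ = 5.341 rad.
B = (4π×10⁻⁷ × 5.90 × 5.341) / (4π × 0.00796) = 3.96×10⁻⁴ T.

B ≈ 396 μT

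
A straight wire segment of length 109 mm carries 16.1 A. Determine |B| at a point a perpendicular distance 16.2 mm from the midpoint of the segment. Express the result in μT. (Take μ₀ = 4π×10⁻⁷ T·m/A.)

For a finite straight segment, B = (μ₀I/4πd)(sinθ₁ + sinθ₂), where θ₁, θ₂ are the angles from the perpendicular to each end.
The perpendicular from the point meets the wire at its midpoint, so each end is L/2 = 0.0545 m away along the wire.
sinθ₁ = 0.0545/√(0.0545²+0.0162²) = 0.9585; sinθ₂ = 0.0545/√(0.0545²+0.0162²) = 0.9585.
B = (4π×10⁻⁷ × 16.1) / (4π × 0.0162) × (0.9585 + 0.9585) = 1.91×10⁻⁴ T.

B ≈ 191 μT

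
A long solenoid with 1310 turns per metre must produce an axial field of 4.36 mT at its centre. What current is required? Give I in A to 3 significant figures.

I ≈ 2.65 A

Inside a long solenoid B = μ₀nI with n = 1310 m⁻¹, so I = B/(μ₀n).
I = 4.36×10⁻³ / (4π×10⁻⁷ × 1310) = 2.65 A.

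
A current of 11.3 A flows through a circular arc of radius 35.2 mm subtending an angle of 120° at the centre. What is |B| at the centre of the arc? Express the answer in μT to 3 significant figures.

B ≈ 67.2 μT

The Biot–Savart field of a circular arc at its centre is B = μ₀Iφ/(4πR), with φ = 2.094 rad.
B = (4π×10⁻⁷ × 11.3 × 2.094) / (4π × 0.0352) = 6.72×10⁻⁵ T.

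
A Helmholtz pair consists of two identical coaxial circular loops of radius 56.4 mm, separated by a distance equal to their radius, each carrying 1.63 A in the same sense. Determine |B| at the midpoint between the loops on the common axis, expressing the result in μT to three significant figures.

B ≈ 26.0 μT

Each loop contributes B = μ₀IR²/[2(R²+z²)^(3/2)] on the axis, with z measured from that loop.
Loop 1 (z = 0.0282 m): B₁ = 1.30×10⁻⁵ T. Loop 2 (z = 0.0282 m): B₂ = 1.30×10⁻⁵ T.
The fields add: B = B₁ + B₂ = 2.60×10⁻⁵ T.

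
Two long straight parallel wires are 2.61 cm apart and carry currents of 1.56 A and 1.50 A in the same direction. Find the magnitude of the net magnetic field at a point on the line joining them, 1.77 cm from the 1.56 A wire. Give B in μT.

B ≈ 18.1 μT

Each long wire gives B = μ₀I/(2πd). Distances are d₁ = 0.0177 m and d₂ = 0.0084 m.
B₁ = 1.76×10⁻⁵ T, B₂ = 3.57×10⁻⁵ T.
Between parallel currents the two contributions point in opposite directions, so they subtract. B = |B₁ − B₂| = |1.76×10⁻⁵ − 3.57×10⁻⁵| = 1.81×10⁻⁵ T.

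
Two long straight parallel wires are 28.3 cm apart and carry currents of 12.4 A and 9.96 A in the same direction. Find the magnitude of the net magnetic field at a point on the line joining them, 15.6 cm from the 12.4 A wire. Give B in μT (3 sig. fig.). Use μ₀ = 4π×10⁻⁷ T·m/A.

Each long wire gives B = μ₀I/(2πd). Distances are d₁ = 0.156 m and d₂ = 0.127 m.
B₁ = 1.59×10⁻⁵ T, B₂ = 1.57×10⁻⁵ T.
Between parallel currents the two contributions point in opposite directions, so they subtract. B = |B₁ − B₂| = |1.59×10⁻⁵ − 1.57×10⁻⁵| = 2.12×10⁻⁷ T.

B ≈ 0.212 μT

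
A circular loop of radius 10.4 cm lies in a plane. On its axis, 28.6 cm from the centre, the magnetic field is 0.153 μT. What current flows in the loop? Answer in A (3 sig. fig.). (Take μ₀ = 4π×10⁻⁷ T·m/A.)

I ≈ 0.635 A

On the axis of a loop, B = μ₀IR²/[2(R²+z²)^(3/2)], so I = 2B(R²+z²)^(3/2)/(μ₀R²).
R² + z² = 0.01082 + 0.0818 = 0.09261 m²; raised to 3/2 gives 2.82×10⁻² m³.
I = 2 × 1.53×10⁻⁷ × 2.82×10⁻² / (1.26×10⁻⁶ × 0.01082) = 0.635 A.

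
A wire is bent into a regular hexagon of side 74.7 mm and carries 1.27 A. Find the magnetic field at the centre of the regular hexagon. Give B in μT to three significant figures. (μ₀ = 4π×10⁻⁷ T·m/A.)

Each side is a finite straight segment at perpendicular distance d = a/(2 tan(π/6)) = 0.06469 m from the centre, with end-angles ±π/6.
One side contributes B₁ = (μ₀I/4πd)·2 sin(π/6) = 1.96×10⁻⁶ T.
All 6 sides add in the same direction: B = 6 × 1.96×10⁻⁶ = 1.18×10⁻⁵ T.

B ≈ 11.8 μT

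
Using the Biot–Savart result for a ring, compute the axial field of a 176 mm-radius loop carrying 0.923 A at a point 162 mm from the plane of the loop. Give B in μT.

B ≈ 1.31 μT

On the axis of a circular loop, B = μ₀IR² / [2(R²+z²)^(3/2)].
R² + z² = (0.176)² + (0.162)² = 0.05722 m², and (R²+z²)^(3/2) = 1.37×10⁻² m³.
B = (4π×10⁻⁷ × 0.923 × 0.03098) / (2 × 1.37×10⁻²) = 1.31×10⁻⁶ T.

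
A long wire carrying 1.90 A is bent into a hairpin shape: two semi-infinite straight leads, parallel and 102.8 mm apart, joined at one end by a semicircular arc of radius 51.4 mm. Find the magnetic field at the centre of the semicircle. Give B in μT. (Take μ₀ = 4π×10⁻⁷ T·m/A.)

The semicircular arc contributes B_arc = μ₀I·π/(4πR) = μ₀I/(4R) = 1.16×10⁻⁵ T.
Each semi-infinite lead is at perpendicular distance R = 0.0514 m from the centre, with the perpendicular foot at its near end, so it contributes μ₀I/(4πR); both point the same way, together 7.39×10⁻⁶ T.
Arc and leads all point the same direction: B = 1.16×10⁻⁵ + 7.39×10⁻⁶ = 1.90×10⁻⁵ T.

B ≈ 19.0 μT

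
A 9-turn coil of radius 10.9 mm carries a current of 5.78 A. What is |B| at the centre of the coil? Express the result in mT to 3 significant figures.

For an N-turn flat coil, B = Nμ₀I/(2R) with R = 0.0109 m.
B = 9 × 3.33×10⁻⁴ T = 3.00×10⁻³ T.

B ≈ 3.00 mT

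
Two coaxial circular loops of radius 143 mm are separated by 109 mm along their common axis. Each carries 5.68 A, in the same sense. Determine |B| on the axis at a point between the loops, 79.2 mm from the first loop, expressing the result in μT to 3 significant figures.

Each loop contributes B = μ₀IR²/[2(R²+z²)^(3/2)] on the axis, with z measured from that loop.
Loop 1 (z = 0.0792 m): B₁ = 1.67×10⁻⁵ T. Loop 2 (z = 0.0298 m): B₂ = 2.34×10⁻⁵ T.
The fields add: B = B₁ + B₂ = 4.01×10⁻⁵ T.

B ≈ 40.1 μT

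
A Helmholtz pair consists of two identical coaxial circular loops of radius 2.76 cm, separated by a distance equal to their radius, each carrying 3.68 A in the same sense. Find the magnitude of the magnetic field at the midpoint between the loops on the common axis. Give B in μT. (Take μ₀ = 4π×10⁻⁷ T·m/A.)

B ≈ 120 μT

Each loop contributes B = μ₀IR²/[2(R²+z²)^(3/2)] on the axis, with z measured from that loop.
Loop 1 (z = 0.0138 m): B₁ = 5.99×10⁻⁵ T. Loop 2 (z = 0.0138 m): B₂ = 5.99×10⁻⁵ T.
The fields add: B = B₁ + B₂ = 1.20×10⁻⁴ T.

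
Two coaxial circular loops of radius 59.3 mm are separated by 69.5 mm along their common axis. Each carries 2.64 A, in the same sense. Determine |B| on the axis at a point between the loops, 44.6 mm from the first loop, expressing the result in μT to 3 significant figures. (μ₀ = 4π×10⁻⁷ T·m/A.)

Each loop contributes B = μ₀IR²/[2(R²+z²)^(3/2)] on the axis, with z measured from that loop.
Loop 1 (z = 0.0446 m): B₁ = 1.43×10⁻⁵ T. Loop 2 (z = 0.0249 m): B₂ = 2.19×10⁻⁵ T.
The fields add: B = B₁ + B₂ = 3.62×10⁻⁵ T.

B ≈ 36.2 μT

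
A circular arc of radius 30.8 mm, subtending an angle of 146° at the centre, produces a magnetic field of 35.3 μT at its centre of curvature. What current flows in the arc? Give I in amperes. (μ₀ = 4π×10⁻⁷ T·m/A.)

I ≈ 4.27 A

For a circular arc, B = μ₀Iφ/(4πR) with φ in radians; here φ = 2.548 rad.
So I = 4πRB/(μ₀φ) = 4π × 0.0308 × 3.53×10⁻⁵ / (4π×10⁻⁷ × 2.548) = 4.27 A.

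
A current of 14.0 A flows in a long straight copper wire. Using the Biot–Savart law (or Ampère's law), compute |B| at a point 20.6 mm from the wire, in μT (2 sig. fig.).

B ≈ 140 μT

For an infinitely long straight wire, B = μ₀I/(2πd).
B = (4π×10⁻⁷ × 14.0) / (2π × 0.0206) = 1.36×10⁻⁴ T.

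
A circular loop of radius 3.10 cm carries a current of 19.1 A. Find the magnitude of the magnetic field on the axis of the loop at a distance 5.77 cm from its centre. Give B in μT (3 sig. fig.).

B ≈ 41.0 μT

On the axis of a circular loop, B = μ₀IR² / [2(R²+z²)^(3/2)].
R² + z² = (0.031)² + (0.0577)² = 0.00429 m², and (R²+z²)^(3/2) = 2.81×10⁻⁴ m³.
B = (4π×10⁻⁷ × 19.1 × 0.000961) / (2 × 2.81×10⁻⁴) = 4.10×10⁻⁵ T.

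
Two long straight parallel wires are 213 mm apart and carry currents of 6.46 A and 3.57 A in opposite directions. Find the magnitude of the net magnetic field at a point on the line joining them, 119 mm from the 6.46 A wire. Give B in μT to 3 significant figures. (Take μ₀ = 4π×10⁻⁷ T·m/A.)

B ≈ 18.5 μT

Each long wire gives B = μ₀I/(2πd). Distances are d₁ = 0.119 m and d₂ = 0.094 m.
B₁ = 1.09×10⁻⁵ T, B₂ = 7.60×10⁻⁶ T.
Between antiparallel currents both contributions point the same way, so they add. B = B₁ + B₂ = 1.09×10⁻⁵ + 7.60×10⁻⁶ = 1.85×10⁻⁵ T.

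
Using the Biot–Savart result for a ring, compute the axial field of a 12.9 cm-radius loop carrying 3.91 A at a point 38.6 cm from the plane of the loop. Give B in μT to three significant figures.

B ≈ 0.606 μT

On the axis of a circular loop, B = μ₀IR² / [2(R²+z²)^(3/2)].
R² + z² = (0.129)² + (0.386)² = 0.1656 m², and (R²+z²)^(3/2) = 6.74×10⁻² m³.
B = (4π×10⁻⁷ × 3.91 × 0.01664) / (2 × 6.74×10⁻²) = 6.06×10⁻⁷ T.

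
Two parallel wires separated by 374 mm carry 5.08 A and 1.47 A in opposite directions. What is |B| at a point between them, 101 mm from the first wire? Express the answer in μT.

B ≈ 11.1 μT

Each long wire gives B = μ₀I/(2πd). Distances are d₁ = 0.101 m and d₂ = 0.273 m.
B₁ = 1.01×10⁻⁵ T, B₂ = 1.08×10⁻⁶ T.
Between antiparallel currents both contributions point the same way, so they add. B = B₁ + B₂ = 1.01×10⁻⁵ + 1.08×10⁻⁶ = 1.11×10⁻⁵ T.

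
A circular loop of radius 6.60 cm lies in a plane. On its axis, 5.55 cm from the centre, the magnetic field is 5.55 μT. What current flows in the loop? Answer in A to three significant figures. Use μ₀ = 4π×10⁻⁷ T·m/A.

I ≈ 1.30 A

On the axis of a loop, B = μ₀IR²/[2(R²+z²)^(3/2)], so I = 2B(R²+z²)^(3/2)/(μ₀R²).
R² + z² = 0.004356 + 0.00308 = 0.007436 m²; raised to 3/2 gives 6.41×10⁻⁴ m³.
I = 2 × 5.55×10⁻⁶ × 6.41×10⁻⁴ / (1.26×10⁻⁶ × 0.004356) = 1.30 A.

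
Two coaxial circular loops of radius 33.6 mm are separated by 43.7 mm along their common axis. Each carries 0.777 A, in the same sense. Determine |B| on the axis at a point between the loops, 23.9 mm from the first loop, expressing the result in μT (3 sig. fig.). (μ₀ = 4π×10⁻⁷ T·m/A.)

Each loop contributes B = μ₀IR²/[2(R²+z²)^(3/2)] on the axis, with z measured from that loop.
Loop 1 (z = 0.0239 m): B₁ = 7.86×10⁻⁶ T. Loop 2 (z = 0.0198 m): B₂ = 9.29×10⁻⁶ T.
The fields add: B = B₁ + B₂ = 1.72×10⁻⁵ T.

B ≈ 17.2 μT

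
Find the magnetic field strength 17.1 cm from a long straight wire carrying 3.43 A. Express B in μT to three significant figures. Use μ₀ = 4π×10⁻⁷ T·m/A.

B ≈ 4.01 μT

For an infinitely long straight wire, B = μ₀I/(2πd).
B = (4π×10⁻⁷ × 3.43) / (2π × 0.171) = 4.01×10⁻⁶ T.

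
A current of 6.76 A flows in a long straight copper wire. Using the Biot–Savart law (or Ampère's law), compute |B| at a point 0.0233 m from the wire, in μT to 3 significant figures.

For an infinitely long straight wire, B = μ₀I/(2πd).
B = (4π×10⁻⁷ × 6.76) / (2π × 0.0233) = 5.80×10⁻⁵ T.

B ≈ 58.0 μT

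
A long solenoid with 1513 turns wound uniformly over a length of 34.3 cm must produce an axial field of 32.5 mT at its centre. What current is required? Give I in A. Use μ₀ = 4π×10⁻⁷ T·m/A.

I ≈ 5.86 A

Inside a long solenoid B = μ₀nI with n = 4411 m⁻¹, so I = B/(μ₀n).
I = 3.25×10⁻² / (4π×10⁻⁷ × 4411) = 5.86 A.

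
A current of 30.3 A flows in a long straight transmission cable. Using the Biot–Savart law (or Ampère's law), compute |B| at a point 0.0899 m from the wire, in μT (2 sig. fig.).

B ≈ 67 μT

For an infinitely long straight wire, B = μ₀I/(2πd).
B = (4π×10⁻⁷ × 30.3) / (2π × 0.0899) = 6.74×10⁻⁵ T.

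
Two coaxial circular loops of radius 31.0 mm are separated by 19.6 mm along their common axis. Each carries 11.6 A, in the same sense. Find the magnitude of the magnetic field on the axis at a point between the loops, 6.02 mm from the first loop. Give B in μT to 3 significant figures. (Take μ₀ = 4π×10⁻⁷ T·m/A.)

B ≈ 403 μT

Each loop contributes B = μ₀IR²/[2(R²+z²)^(3/2)] on the axis, with z measured from that loop.
Loop 1 (z = 0.00602 m): B₁ = 2.22×10⁻⁴ T. Loop 2 (z = 0.01358 m): B₂ = 1.81×10⁻⁴ T.
The fields add: B = B₁ + B₂ = 4.03×10⁻⁴ T.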